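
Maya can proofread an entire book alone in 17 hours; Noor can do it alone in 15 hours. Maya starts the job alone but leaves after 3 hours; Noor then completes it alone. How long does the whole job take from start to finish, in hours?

261/17 hours

In 3 hours Maya does 3/17 of the job, leaving 14/17.
Noor works at 1/15 per hour, so finishing takes 14/17 ÷ 1/15 = 210/17 hours.
Total time = 3 + 210/17 = 261/17 hours.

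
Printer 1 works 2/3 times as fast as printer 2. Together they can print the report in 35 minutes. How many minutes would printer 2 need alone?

Let printer 2's rate be r; then printer 1's rate is (2/3)r, so together (2/3 + 1)r = (5/3)r = 1/35.
Thus r = 3/175 per minute.
Printer 2 alone: 175/3 minutes; printer 1 alone: 175/2 minutes.

175/3 minutes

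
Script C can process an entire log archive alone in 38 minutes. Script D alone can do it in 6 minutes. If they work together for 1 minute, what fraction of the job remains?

Combined rate: 1/38 + 1/6 = (3 + 19)/114 = 22/114 = 11/57 per minute.
In 1 minute they complete 1·11/57 = 11/57 of the job.
So 46/57 remains.

46/57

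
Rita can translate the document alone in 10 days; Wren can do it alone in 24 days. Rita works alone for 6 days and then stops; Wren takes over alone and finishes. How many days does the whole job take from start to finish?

In 6 days Rita does 6/10 = 3/5 of the job, leaving 2/5.
Wren works at 1/24 per day, so finishing takes 2/5 ÷ 1/24 = 48/5 days.
Total time = 6 + 48/5 = 78/5 days.

78/5 days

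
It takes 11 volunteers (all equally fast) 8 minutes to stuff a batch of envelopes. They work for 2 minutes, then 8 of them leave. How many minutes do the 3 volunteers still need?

22 minutes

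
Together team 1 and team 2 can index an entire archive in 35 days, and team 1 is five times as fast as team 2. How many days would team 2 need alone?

210 days

Let team 2's rate be r; then team 1's rate is 5r, so together (5 + 1)r = 6r = 1/35.
Thus r = 1/210 per day.
Team 2 alone: 210 days; team 1 alone: 42 days.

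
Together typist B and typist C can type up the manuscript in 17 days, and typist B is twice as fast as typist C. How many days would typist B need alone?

51/2 days

Let typist C's rate be r; then typist B's rate is 2r, so together (2 + 1)r = 3r = 1/17.
Thus r = 1/51 per day.
Typist C alone: 51 days; typist B alone: 51/2 days.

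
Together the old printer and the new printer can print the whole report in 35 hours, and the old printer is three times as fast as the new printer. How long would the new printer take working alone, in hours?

Let the new printer's rate be r; then the old printer's rate is 3r, so together (3 + 1)r = 4r = 1/35.
Thus r = 1/140 per hour.
The new printer alone: 140 hours; the old printer alone: 140/3 hours.

140 hours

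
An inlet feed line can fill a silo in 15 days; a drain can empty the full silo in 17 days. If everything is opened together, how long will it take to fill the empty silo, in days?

Net rate = 1/15 − 1/17 = (17 − 15)/255 = 2/255 per day.
Filling time = 1 ÷ (2/255) = 255/2 days.

255/2 days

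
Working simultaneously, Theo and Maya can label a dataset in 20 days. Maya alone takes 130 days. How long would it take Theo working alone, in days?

Combined rate is 1/20 per day.
Known contribution: 1/130 per day.
So Theo's rate is 1/20 − 1/130 = 11/260, meaning 260/11 days alone.

260/11 days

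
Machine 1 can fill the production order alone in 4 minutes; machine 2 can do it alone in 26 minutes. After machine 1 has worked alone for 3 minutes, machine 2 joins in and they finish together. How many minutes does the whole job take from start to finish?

58/15 minutes

In 3 minutes machine 1 does 3/4 of the job, leaving 1/4.
Machine 1 and machine 2 together work at 15/52 per minute, so finishing takes 1/4 ÷ 15/52 = 13/15 minutes.
Total time = 3 + 13/15 = 58/15 minutes.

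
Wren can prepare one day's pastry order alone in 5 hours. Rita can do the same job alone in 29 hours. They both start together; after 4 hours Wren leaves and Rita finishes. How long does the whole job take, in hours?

In the first 4 hours the combined rate is 34/145, so 136/145 of the job is done, leaving 9/145.
After Wren leaves the rate is 1/29 per hour; the remaining 9/145 takes 9/5 hours.
Total = 4 + 9/5 = 29/5 hours.

29/5 hours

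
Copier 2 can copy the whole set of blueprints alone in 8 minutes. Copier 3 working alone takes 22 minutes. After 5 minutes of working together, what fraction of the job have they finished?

75/88

Combined rate: 1/8 + 1/22 = (11 + 4)/88 = 15/88 per minute.
In 5 minutes they complete 5·15/88 = 75/88 of the job.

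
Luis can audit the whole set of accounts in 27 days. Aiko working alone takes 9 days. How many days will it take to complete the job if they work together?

27/4 days

Combined rate: 1/27 + 1/9 = (1 + 3)/27 = 4/27 per day.
Time = 1 ÷ (4/27) = 27/4 days.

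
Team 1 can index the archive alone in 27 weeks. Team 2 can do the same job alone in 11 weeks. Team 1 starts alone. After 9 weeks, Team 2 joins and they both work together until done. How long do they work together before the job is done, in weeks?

In the first 9 weeks Team 1 alone does 9/27 = 1/3 of the job, leaving 2/3.
Once everyone is working, combined rate: 1/27 + 1/11 = (11 + 27)/297 = 38/297 per week.
Remaining 2/3 at 38/297 per week takes 99/19 weeks.

99/19 weeks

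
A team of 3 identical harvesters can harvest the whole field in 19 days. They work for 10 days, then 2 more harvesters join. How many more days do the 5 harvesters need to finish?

27/5 days

One harvester does 1/57 of the job per day.
After 10 days with 3 harvesters, 10/19 is done (9/19 left).
With 5 harvesters the rate is 5/57, so the rest takes 9/19 ÷ 5/57 = 27/5 days.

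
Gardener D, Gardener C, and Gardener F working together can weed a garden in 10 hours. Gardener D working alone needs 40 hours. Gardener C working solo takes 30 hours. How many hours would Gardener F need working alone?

Combined rate is 1/10 per hour.
Known contribution: 1/40 + 1/30 = (3 + 4)/120 = 7/120 per hour.
So Gardener F's rate is 1/10 − 7/120 = 1/24, meaning 24 hours alone.

24 hours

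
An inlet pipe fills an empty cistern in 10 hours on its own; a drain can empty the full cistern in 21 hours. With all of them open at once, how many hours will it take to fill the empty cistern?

Net rate = 1/10 − 1/21 = (21 − 10)/210 = 11/210 per hour.
Filling time = 1 ÷ (11/210) = 210/11 hours.

210/11 hours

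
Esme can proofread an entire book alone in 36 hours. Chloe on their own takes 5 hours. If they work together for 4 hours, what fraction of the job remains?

4/45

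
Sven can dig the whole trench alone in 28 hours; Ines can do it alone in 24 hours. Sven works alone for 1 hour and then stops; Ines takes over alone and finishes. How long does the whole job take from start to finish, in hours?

169/7 hours

In 1 hour Sven does 1/28 of the job, leaving 27/28.
Ines works at 1/24 per hour, so finishing takes 27/28 ÷ 1/24 = 162/7 hours.
Total time = 1 + 162/7 = 169/7 hours.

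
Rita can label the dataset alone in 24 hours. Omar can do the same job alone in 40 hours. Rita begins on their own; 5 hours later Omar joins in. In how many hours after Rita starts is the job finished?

In the first 5 hours Rita alone does 5/24 of the job, leaving 19/24.
Once everyone is working, combined rate: 1/24 + 1/40 = (5 + 3)/120 = 8/120 = 1/15 per hour.
Remaining 19/24 at 1/15 per hour takes 95/8 hours.
Total from the start = 5 + 95/8 = 135/8 hours.

135/8 hours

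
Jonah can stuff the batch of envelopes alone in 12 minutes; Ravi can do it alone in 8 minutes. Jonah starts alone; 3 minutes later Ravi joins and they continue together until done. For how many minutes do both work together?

18/5 minutes

In 3 minutes Jonah does 3/12 = 1/4 of the job, leaving 3/4.
Jonah and Ravi together work at 5/24 per minute, so finishing takes 3/4 ÷ 5/24 = 18/5 minutes.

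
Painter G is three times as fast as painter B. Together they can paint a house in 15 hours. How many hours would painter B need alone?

60 hours

Let painter B's rate be r; then painter G's rate is 3r, so together (3 + 1)r = 4r = 1/15.
Thus r = 1/60 per hour.
Painter B alone: 60 hours; painter G alone: 20 hours.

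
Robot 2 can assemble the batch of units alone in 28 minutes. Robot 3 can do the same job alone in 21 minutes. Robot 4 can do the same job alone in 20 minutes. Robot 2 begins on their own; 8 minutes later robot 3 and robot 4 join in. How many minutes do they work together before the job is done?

75/14 minutes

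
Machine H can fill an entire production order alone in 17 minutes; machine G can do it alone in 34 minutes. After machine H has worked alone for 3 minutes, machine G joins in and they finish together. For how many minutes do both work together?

In 3 minutes machine H does 3/17 of the job, leaving 14/17.
Machine H and machine G together work at 3/34 per minute, so finishing takes 14/17 ÷ 3/34 = 28/3 minutes.

28/3 minutes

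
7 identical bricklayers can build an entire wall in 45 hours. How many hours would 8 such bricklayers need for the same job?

Total work is 7·45 = 315 bricklayer-hours.
With 8 bricklayers: 315/8 hours.

315/8 hours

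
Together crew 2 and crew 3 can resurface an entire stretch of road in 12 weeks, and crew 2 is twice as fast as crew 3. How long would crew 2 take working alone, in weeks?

18 weeks

Let crew 3's rate be r; then crew 2's rate is 2r, so together (2 + 1)r = 3r = 1/12.
Thus r = 1/36 per week.
Crew 3 alone: 36 weeks; crew 2 alone: 18 weeks.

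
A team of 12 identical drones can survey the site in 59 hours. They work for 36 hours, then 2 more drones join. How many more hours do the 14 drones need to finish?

138/7 hours

One drone does 1/708 of the job per hour.
After 36 hours with 12 drones, 36/59 is done (23/59 left).
With 14 drones the rate is 14/708 = 7/354, so the rest takes 23/59 ÷ 7/354 = 138/7 hours.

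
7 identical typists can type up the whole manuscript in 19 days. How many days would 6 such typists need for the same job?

133/6 days

Total work is 7·19 = 133 typist-days.
With 6 typists: 133/6 days.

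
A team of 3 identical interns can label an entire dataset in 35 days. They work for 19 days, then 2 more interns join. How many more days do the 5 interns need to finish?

One intern does 1/105 of the job per day.
After 19 days with 3 interns, 19/35 is done (16/35 left).
With 5 interns the rate is 5/105 = 1/21, so the rest takes 16/35 ÷ 1/21 = 48/5 days.

48/5 days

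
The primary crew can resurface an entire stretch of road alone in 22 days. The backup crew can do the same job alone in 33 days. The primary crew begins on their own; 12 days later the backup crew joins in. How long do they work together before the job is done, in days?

In the first 12 days the primary crew alone does 12/22 = 6/11 of the job, leaving 5/11.
Once everyone is working, combined rate: 1/22 + 1/33 = (3 + 2)/66 = 5/66 per day.
Remaining 5/11 at 5/66 per day takes 6 days.

6 days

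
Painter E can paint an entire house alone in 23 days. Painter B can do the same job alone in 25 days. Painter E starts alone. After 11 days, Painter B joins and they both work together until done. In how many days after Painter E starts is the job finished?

In the first 11 days Painter E alone does 11/23 of the job, leaving 12/23.
Once everyone is working, combined rate: 1/23 + 1/25 = (25 + 23)/575 = 48/575 per day.
Remaining 12/23 at 48/575 per day takes 25/4 days.
Total from the start = 11 + 25/4 = 69/4 days.

69/4 days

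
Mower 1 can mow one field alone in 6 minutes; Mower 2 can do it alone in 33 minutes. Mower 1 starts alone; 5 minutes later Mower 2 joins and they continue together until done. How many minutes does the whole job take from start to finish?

76/13 minutes

In 5 minutes Mower 1 does 5/6 of the job, leaving 1/6.
Mower 1 and Mower 2 together work at 13/66 per minute, so finishing takes 1/6 ÷ 13/66 = 11/13 minutes.
Total time = 5 + 11/13 = 76/13 minutes.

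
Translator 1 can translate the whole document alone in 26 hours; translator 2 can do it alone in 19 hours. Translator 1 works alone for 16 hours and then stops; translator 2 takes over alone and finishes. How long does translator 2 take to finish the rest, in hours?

95/13 hours

In 16 hours translator 1 does 16/26 = 8/13 of the job, leaving 5/13.
Translator 2 works at 1/19 per hour, so finishing takes 5/13 ÷ 1/19 = 95/13 hours.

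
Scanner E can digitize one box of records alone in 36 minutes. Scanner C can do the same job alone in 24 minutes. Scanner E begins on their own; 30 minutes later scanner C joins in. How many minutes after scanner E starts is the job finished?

In the first 30 minutes scanner E alone does 30/36 = 5/6 of the job, leaving 1/6.
Once everyone is working, combined rate: 1/36 + 1/24 = (2 + 3)/72 = 5/72 per minute.
Remaining 1/6 at 5/72 per minute takes 12/5 minutes.
Total from the start = 30 + 12/5 = 162/5 minutes.

162/5 minutes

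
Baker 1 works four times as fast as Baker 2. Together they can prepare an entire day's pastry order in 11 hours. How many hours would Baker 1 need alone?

55/4 hours

Let Baker 2's rate be r; then Baker 1's rate is 4r, so together (4 + 1)r = 5r = 1/11.
Thus r = 1/55 per hour.
Baker 2 alone: 55 hours; Baker 1 alone: 55/4 hours.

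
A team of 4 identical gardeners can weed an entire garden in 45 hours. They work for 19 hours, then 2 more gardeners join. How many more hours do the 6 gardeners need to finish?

One gardener does 1/180 of the job per hour.
After 19 hours with 4 gardeners, 19/45 is done (26/45 left).
With 6 gardeners the rate is 6/180 = 1/30, so the rest takes 26/45 ÷ 1/30 = 52/3 hours.

52/3 hours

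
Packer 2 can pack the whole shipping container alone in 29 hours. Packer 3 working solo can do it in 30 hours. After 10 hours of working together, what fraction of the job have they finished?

Combined rate: 1/29 + 1/30 = (30 + 29)/870 = 59/870 per hour.
In 10 hours they complete 10·59/870 = 59/87 of the job.

59/87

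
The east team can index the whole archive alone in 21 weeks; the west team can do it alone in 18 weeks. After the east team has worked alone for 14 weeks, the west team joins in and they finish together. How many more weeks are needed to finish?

42/13 weeks

In 14 weeks the east team does 14/21 = 2/3 of the job, leaving 1/3.
The east team and the west team together work at 13/126 per week, so finishing takes 1/3 ÷ 13/126 = 42/13 weeks.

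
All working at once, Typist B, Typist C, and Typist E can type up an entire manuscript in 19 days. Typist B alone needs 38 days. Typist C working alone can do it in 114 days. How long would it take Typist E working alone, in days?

Combined rate is 1/19 per day.
Known contribution: 1/38 + 1/114 = (3 + 1)/114 = 4/114 = 2/57 per day.
So Typist E's rate is 1/19 − 2/57 = 1/57, meaning 57 days alone.

57 days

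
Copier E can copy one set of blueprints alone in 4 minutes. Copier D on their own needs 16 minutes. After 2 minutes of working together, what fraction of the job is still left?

3/8

Combined rate: 1/4 + 1/16 = (4 + 1)/16 = 5/16 per minute.
In 2 minutes they complete 2·5/16 = 5/8 of the job.
So 3/8 remains.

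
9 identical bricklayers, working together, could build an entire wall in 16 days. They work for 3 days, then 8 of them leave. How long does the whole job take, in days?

One bricklayer does 1/144 of the job per day.
After 3 days with 9 bricklayers, 3/16 is done (13/16 left).
With 1 bricklayer the rate is 1/144, so the rest takes 13/16 ÷ 1/144 = 117 days.
Total = 3 + 117 = 120 days.

120 days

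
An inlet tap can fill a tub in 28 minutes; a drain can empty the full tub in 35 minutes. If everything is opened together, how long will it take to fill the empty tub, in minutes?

140 minutes

Net rate = 1/28 − 1/35 = (5 − 4)/140 = 1/140 per minute.
Filling time = 1 ÷ (1/140) = 140 minutes.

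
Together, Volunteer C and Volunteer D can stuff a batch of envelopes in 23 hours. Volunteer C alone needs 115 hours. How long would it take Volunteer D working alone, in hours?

Combined rate is 1/23 per hour.
Known contribution: 1/115 per hour.
So Volunteer D's rate is 1/23 − 1/115 = 4/115, meaning 115/4 hours alone.

115/4 hours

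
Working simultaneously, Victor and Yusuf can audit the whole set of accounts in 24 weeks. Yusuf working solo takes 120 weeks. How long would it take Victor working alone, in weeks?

30 weeks

Combined rate is 1/24 per week.
Known contribution: 1/120 per week.
So Victor's rate is 1/24 − 1/120 = 1/30, meaning 30 weeks alone.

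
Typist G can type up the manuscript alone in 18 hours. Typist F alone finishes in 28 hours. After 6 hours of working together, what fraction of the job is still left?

19/42

Combined rate: 1/18 + 1/28 = (14 + 9)/252 = 23/252 per hour.
In 6 hours they complete 6·23/252 = 23/42 of the job.
So 19/42 remains.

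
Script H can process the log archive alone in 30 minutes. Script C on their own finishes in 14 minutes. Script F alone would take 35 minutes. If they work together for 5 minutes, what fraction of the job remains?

1/3

Combined rate: 1/30 + 1/14 + 1/35 = (7 + 15 + 6)/210 = 28/210 = 2/15 per minute.
In 5 minutes they complete 5·2/15 = 2/3 of the job.
So 1/3 remains.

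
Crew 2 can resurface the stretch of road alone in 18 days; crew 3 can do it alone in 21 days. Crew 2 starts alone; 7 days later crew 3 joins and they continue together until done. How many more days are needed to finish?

77/13 days

In 7 days crew 2 does 7/18 of the job, leaving 11/18.
Crew 2 and crew 3 together work at 13/126 per day, so finishing takes 11/18 ÷ 13/126 = 77/13 days.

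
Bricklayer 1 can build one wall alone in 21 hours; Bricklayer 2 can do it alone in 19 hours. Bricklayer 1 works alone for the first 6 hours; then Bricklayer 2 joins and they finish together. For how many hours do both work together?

57/8 hours

In 6 hours Bricklayer 1 does 6/21 = 2/7 of the job, leaving 5/7.
Bricklayer 1 and Bricklayer 2 together work at 40/399 per hour, so finishing takes 5/7 ÷ 40/399 = 57/8 hours.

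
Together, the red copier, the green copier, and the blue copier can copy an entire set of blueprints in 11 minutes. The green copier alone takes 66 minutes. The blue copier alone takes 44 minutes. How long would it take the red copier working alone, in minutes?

Combined rate is 1/11 per minute.
Known contribution: 1/66 + 1/44 = (2 + 3)/132 = 5/132 per minute.
So the red copier's rate is 1/11 − 5/132 = 7/132, meaning 132/7 minutes alone.

132/7 minutes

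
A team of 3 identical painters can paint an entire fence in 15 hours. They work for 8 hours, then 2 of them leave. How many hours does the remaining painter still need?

21 hours

One painter does 1/45 of the job per hour.
After 8 hours with 3 painters, 8/15 is done (7/15 left).
With 1 painter the rate is 1/45, so the rest takes 7/15 ÷ 1/45 = 21 hours.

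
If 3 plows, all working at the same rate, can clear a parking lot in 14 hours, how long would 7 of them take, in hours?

6 hours

Total work is 3·14 = 42 plow-hours.
With 7 plows: 42/7 = 6 hours.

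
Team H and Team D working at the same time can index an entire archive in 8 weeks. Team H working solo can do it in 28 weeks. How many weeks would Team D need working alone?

56/5 weeks

Combined rate is 1/8 per week.
Known contribution: 1/28 per week.
So Team D's rate is 1/8 − 1/28 = 5/56, meaning 56/5 weeks alone.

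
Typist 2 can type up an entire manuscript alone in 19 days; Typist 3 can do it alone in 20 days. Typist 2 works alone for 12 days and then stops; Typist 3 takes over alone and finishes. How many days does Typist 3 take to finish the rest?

In 12 days Typist 2 does 12/19 of the job, leaving 7/19.
Typist 3 works at 1/20 per day, so finishing takes 7/19 ÷ 1/20 = 140/19 days.

140/19 days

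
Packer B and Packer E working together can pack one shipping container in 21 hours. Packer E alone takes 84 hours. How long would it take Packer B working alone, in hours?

28 hours

Combined rate is 1/21 per hour.
Known contribution: 1/84 per hour.
So Packer B's rate is 1/21 − 1/84 = 1/28, meaning 28 hours alone.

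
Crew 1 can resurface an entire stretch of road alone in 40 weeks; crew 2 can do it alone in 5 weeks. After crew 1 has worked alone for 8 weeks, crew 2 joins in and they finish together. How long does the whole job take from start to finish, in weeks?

In 8 weeks crew 1 does 8/40 = 1/5 of the job, leaving 4/5.
Crew 1 and crew 2 together work at 9/40 per week, so finishing takes 4/5 ÷ 9/40 = 32/9 weeks.
Total time = 8 + 32/9 = 104/9 weeks.

104/9 weeks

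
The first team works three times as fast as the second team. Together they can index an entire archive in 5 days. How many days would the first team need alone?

20/3 days

Let the second team's rate be r; then the first team's rate is 3r, so together (3 + 1)r = 4r = 1/5.
Thus r = 1/20 per day.
The second team alone: 20 days; the first team alone: 20/3 days.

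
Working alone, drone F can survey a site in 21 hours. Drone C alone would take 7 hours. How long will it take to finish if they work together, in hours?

Combined rate: 1/21 + 1/7 = (1 + 3)/21 = 4/21 per hour.
Time = 1 ÷ (4/21) = 21/4 hours.

21/4 hours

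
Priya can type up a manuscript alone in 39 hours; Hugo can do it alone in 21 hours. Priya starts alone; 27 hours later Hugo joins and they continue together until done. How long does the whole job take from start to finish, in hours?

In 27 hours Priya does 27/39 = 9/13 of the job, leaving 4/13.
Priya and Hugo together work at 20/273 per hour, so finishing takes 4/13 ÷ 20/273 = 21/5 hours.
Total time = 27 + 21/5 = 156/5 hours.

156/5 hours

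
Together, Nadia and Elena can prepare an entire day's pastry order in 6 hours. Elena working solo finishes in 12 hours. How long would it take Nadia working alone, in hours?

Combined rate is 1/6 per hour.
Known contribution: 1/12 per hour.
So Nadia's rate is 1/6 − 1/12 = 1/12, meaning 12 hours alone.

12 hours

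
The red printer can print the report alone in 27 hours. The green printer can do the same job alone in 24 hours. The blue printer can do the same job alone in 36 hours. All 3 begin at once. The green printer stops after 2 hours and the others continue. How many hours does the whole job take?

99/7 hours

In the first 2 hours the combined rate is 23/216, so 23/108 of the job is done, leaving 85/108.
After the green printer leaves the rate is 7/108 per hour; the remaining 85/108 takes 85/7 hours.
Total = 2 + 85/7 = 99/7 hours.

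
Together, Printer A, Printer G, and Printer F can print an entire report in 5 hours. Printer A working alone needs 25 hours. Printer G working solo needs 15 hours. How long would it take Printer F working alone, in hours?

Combined rate is 1/5 per hour.
Known contribution: 1/25 + 1/15 = (3 + 5)/75 = 8/75 per hour.
So Printer F's rate is 1/5 − 8/75 = 7/75, meaning 75/7 hours alone.

75/7 hours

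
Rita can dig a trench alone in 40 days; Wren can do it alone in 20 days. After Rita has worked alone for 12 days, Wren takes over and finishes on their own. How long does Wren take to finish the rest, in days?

14 days

In 12 days Rita does 12/40 = 3/10 of the job, leaving 7/10.
Wren works at 1/20 per day, so finishing takes 7/10 ÷ 1/20 = 14 days.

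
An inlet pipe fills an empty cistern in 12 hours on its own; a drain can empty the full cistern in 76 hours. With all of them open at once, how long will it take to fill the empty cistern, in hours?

Net rate = 1/12 − 1/76 = (19 − 3)/228 = 16/228 = 4/57 per hour.
Filling time = 1 ÷ (4/57) = 57/4 hours.

57/4 hours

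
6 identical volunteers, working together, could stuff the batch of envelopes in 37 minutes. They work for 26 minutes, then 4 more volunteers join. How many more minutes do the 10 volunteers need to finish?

33/5 minutes

One volunteer does 1/222 of the job per minute.
After 26 minutes with 6 volunteers, 26/37 is done (11/37 left).
With 10 volunteers the rate is 10/222 = 5/111, so the rest takes 11/37 ÷ 5/111 = 33/5 minutes.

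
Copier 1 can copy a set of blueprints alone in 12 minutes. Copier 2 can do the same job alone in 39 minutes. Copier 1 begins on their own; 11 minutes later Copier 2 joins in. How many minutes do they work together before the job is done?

13/17 minutes

In the first 11 minutes Copier 1 alone does 11/12 of the job, leaving 1/12.
Once everyone is working, combined rate: 1/12 + 1/39 = (13 + 4)/156 = 17/156 per minute.
Remaining 1/12 at 17/156 per minute takes 13/17 minutes.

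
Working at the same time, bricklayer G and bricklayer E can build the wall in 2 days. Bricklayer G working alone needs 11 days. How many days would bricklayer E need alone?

Combined rate is 1/2 per day.
Known contribution: 1/11 per day.
So bricklayer E's rate is 1/2 − 1/11 = 9/22, meaning 22/9 days alone.

22/9 days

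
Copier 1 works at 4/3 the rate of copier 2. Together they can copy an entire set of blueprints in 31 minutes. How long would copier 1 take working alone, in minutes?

Let copier 2's rate be r; then copier 1's rate is (4/3)r, so together (4/3 + 1)r = (7/3)r = 1/31.
Thus r = 3/217 per minute.
Copier 2 alone: 217/3 minutes; copier 1 alone: 217/4 minutes.

217/4 minutes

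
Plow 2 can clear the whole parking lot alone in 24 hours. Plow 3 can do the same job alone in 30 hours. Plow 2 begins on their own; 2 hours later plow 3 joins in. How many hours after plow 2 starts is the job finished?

In the first 2 hours plow 2 alone does 2/24 = 1/12 of the job, leaving 11/12.
Once everyone is working, combined rate: 1/24 + 1/30 = (5 + 4)/120 = 9/120 = 3/40 per hour.
Remaining 11/12 at 3/40 per hour takes 110/9 hours.
Total from the start = 2 + 110/9 = 128/9 hours.

128/9 hours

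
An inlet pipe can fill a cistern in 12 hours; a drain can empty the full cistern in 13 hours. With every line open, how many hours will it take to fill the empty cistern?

156 hours

Net rate = 1/12 − 1/13 = (13 − 12)/156 = 1/156 per hour.
Filling time = 1 ÷ (1/156) = 156 hours.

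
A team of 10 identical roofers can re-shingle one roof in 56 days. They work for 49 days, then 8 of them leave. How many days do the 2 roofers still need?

One roofer does 1/560 of the job per day.
After 49 days with 10 roofers, 7/8 is done (1/8 left).
With 2 roofers the rate is 2/560 = 1/280, so the rest takes 1/8 ÷ 1/280 = 35 days.

35 days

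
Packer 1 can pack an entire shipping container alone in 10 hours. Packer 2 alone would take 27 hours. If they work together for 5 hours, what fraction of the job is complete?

37/54

Combined rate: 1/10 + 1/27 = (27 + 10)/270 = 37/270 per hour.
In 5 hours they complete 5·37/270 = 37/54 of the job.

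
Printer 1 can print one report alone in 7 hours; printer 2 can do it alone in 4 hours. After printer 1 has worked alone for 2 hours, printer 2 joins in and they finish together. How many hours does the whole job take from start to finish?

42/11 hours

In 2 hours printer 1 does 2/7 of the job, leaving 5/7.
Printer 1 and printer 2 together work at 11/28 per hour, so finishing takes 5/7 ÷ 11/28 = 20/11 hours.
Total time = 2 + 20/11 = 42/11 hours.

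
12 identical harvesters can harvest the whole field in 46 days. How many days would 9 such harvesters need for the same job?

Total work is 12·46 = 552 harvester-days.
With 9 harvesters: 552/9 = 184/3 days.

184/3 days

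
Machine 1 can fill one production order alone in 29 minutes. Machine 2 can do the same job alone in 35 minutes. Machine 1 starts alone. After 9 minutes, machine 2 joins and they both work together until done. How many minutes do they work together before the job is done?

175/16 minutes

In the first 9 minutes machine 1 alone does 9/29 of the job, leaving 20/29.
Once everyone is working, combined rate: 1/29 + 1/35 = (35 + 29)/1015 = 64/1015 per minute.
Remaining 20/29 at 64/1015 per minute takes 175/16 minutes.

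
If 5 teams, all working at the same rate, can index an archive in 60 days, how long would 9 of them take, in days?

100/3 days

Total work is 5·60 = 300 team-days.
With 9 teams: 300/9 = 100/3 days.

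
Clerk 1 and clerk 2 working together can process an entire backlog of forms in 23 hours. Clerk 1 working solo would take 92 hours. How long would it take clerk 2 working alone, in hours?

Combined rate is 1/23 per hour.
Known contribution: 1/92 per hour.
So clerk 2's rate is 1/23 − 1/92 = 3/92, meaning 92/3 hours alone.

92/3 hours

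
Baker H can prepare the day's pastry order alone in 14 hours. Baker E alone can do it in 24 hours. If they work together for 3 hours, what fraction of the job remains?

Combined rate: 1/14 + 1/24 = (12 + 7)/168 = 19/168 per hour.
In 3 hours they complete 3·19/168 = 19/56 of the job.
So 37/56 remains.

37/56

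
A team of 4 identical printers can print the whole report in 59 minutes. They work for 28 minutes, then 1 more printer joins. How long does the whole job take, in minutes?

264/5 minutes

One printer does 1/236 of the job per minute.
After 28 minutes with 4 printers, 28/59 is done (31/59 left).
With 5 printers the rate is 5/236, so the rest takes 31/59 ÷ 5/236 = 124/5 minutes.
Total = 28 + 124/5 = 264/5 minutes.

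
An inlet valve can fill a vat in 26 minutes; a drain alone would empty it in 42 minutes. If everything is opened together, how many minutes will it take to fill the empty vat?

Net rate = 1/26 − 1/42 = (21 − 13)/546 = 8/546 = 4/273 per minute.
Filling time = 1 ÷ (4/273) = 273/4 minutes.

273/4 minutes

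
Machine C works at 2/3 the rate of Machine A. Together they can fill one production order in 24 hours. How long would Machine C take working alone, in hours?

Let Machine A's rate be r; then Machine C's rate is (2/3)r, so together (2/3 + 1)r = (5/3)r = 1/24.
Thus r = 1/40 per hour.
Machine A alone: 40 hours; Machine C alone: 60 hours.

60 hours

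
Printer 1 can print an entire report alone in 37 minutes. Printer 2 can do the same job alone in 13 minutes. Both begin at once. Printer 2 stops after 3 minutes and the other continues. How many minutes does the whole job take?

In the first 3 minutes the combined rate is 50/481, so 150/481 of the job is done, leaving 331/481.
After Printer 2 leaves the rate is 1/37 per minute; the remaining 331/481 takes 331/13 minutes.
Total = 3 + 331/13 = 370/13 minutes.

370/13 minutes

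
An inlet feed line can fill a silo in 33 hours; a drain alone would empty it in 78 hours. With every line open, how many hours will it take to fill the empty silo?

286/5 hours

Net rate = 1/33 − 1/78 = (26 − 11)/858 = 15/858 = 5/286 per hour.
Filling time = 1 ÷ (5/286) = 286/5 hours.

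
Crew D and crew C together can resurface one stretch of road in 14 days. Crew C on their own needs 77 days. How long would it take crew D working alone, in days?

Combined rate is 1/14 per day.
Known contribution: 1/77 per day.
So crew D's rate is 1/14 − 1/77 = 9/154, meaning 154/9 days alone.

154/9 days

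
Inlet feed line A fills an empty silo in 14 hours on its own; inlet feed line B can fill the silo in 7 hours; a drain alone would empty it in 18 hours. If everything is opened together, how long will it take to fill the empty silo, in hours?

Net rate = 1/14 + 1/7 − 1/18 = (9 + 18 − 7)/126 = 20/126 = 10/63 per hour.
Filling time = 1 ÷ (10/63) = 63/10 hours.

63/10 hours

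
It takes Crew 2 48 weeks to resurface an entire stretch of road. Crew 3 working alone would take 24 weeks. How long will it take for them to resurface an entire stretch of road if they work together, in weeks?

16 weeks

Combined rate: 1/48 + 1/24 = (1 + 2)/48 = 3/48 = 1/16 per week.
Time = 1 ÷ (1/16) = 16 weeks.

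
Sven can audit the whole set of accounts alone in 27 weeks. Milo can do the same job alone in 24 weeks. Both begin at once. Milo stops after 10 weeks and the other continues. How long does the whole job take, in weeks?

In the first 10 weeks the combined rate is 17/216, so 85/108 of the job is done, leaving 23/108.
After Milo leaves the rate is 1/27 per week; the remaining 23/108 takes 23/4 weeks.
Total = 10 + 23/4 = 63/4 weeks.

63/4 weeks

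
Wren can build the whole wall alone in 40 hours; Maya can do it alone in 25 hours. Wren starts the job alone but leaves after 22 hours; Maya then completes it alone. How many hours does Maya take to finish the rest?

In 22 hours Wren does 22/40 = 11/20 of the job, leaving 9/20.
Maya works at 1/25 per hour, so finishing takes 9/20 ÷ 1/25 = 45/4 hours.

45/4 hours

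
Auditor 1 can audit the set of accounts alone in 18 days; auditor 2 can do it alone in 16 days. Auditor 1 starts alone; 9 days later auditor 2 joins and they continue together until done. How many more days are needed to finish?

72/17 days

In 9 days auditor 1 does 9/18 = 1/2 of the job, leaving 1/2.
Auditor 1 and auditor 2 together work at 17/144 per day, so finishing takes 1/2 ÷ 17/144 = 72/17 days.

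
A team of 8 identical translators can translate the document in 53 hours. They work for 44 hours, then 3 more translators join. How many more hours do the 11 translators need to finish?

72/11 hours

One translator does 1/424 of the job per hour.
After 44 hours with 8 translators, 44/53 is done (9/53 left).
With 11 translators the rate is 11/424, so the rest takes 9/53 ÷ 11/424 = 72/11 hours.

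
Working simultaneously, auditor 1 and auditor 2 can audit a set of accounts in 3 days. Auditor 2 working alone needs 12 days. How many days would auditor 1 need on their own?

Combined rate is 1/3 per day.
Known contribution: 1/12 per day.
So auditor 1's rate is 1/3 − 1/12 = 1/4, meaning 4 days alone.

4 days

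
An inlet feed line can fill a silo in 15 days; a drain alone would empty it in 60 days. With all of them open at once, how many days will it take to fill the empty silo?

Net rate = 1/15 − 1/60 = (4 − 1)/60 = 3/60 = 1/20 per day.
Filling time = 1 ÷ (1/20) = 20 days.

20 days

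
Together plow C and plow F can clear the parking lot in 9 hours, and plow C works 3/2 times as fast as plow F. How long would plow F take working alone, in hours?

45/2 hours

Let plow F's rate be r; then plow C's rate is (3/2)r, so together (3/2 + 1)r = (5/2)r = 1/9.
Thus r = 2/45 per hour.
Plow F alone: 45/2 hours; plow C alone: 15 hours.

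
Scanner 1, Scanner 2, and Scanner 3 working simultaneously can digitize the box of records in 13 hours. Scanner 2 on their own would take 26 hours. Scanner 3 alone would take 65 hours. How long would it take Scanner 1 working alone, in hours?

130/3 hours

Combined rate is 1/13 per hour.
Known contribution: 1/26 + 1/65 = (5 + 2)/130 = 7/130 per hour.
So Scanner 1's rate is 1/13 − 7/130 = 3/130, meaning 130/3 hours alone.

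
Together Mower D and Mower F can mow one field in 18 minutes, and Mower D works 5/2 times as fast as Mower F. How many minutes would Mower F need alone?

Let Mower F's rate be r; then Mower D's rate is (5/2)r, so together (5/2 + 1)r = (7/2)r = 1/18.
Thus r = 1/63 per minute.
Mower F alone: 63 minutes; Mower D alone: 126/5 minutes.

63 minutes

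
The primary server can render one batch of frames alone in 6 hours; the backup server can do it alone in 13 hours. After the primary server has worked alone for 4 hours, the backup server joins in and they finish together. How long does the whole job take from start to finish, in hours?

102/19 hours

In 4 hours the primary server does 4/6 = 2/3 of the job, leaving 1/3.
The primary server and the backup server together work at 19/78 per hour, so finishing takes 1/3 ÷ 19/78 = 26/19 hours.
Total time = 4 + 26/19 = 102/19 hours.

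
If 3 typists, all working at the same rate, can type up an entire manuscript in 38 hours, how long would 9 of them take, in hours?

Total work is 3·38 = 114 typist-hours.
With 9 typists: 114/9 = 38/3 hours.

38/3 hours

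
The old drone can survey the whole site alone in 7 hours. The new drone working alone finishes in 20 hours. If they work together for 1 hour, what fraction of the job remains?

Combined rate: 1/7 + 1/20 = (20 + 7)/140 = 27/140 per hour.
In 1 hour they complete 1·27/140 = 27/140 of the job.
So 113/140 remains.

113/140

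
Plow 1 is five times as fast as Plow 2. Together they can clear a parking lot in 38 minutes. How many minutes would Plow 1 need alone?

Let Plow 2's rate be r; then Plow 1's rate is 5r, so together (5 + 1)r = 6r = 1/38.
Thus r = 1/228 per minute.
Plow 2 alone: 228 minutes; Plow 1 alone: 228/5 minutes.

228/5 minutes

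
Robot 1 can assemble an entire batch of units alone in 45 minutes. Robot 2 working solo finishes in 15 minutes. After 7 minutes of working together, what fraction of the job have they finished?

28/45

Combined rate: 1/45 + 1/15 = (1 + 3)/45 = 4/45 per minute.
In 7 minutes they complete 7·4/45 = 28/45 of the job.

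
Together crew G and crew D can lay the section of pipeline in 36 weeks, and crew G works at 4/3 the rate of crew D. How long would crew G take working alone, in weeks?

Let crew D's rate be r; then crew G's rate is (4/3)r, so together (4/3 + 1)r = (7/3)r = 1/36.
Thus r = 1/84 per week.
Crew D alone: 84 weeks; crew G alone: 63 weeks.

63 weeks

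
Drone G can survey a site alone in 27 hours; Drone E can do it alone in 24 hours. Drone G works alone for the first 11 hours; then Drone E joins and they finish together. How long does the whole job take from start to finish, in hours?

315/17 hours

In 11 hours Drone G does 11/27 of the job, leaving 16/27.
Drone G and Drone E together work at 17/216 per hour, so finishing takes 16/27 ÷ 17/216 = 128/17 hours.
Total time = 11 + 128/17 = 315/17 hours.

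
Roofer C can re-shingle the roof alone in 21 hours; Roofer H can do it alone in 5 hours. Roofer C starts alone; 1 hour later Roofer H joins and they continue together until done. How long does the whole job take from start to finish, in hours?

In 1 hour Roofer C does 1/21 of the job, leaving 20/21.
Roofer C and Roofer H together work at 26/105 per hour, so finishing takes 20/21 ÷ 26/105 = 50/13 hours.
Total time = 1 + 50/13 = 63/13 hours.

63/13 hours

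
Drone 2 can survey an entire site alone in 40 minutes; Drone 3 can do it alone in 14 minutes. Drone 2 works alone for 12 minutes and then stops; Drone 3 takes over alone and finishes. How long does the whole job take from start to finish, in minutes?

In 12 minutes Drone 2 does 12/40 = 3/10 of the job, leaving 7/10.
Drone 3 works at 1/14 per minute, so finishing takes 7/10 ÷ 1/14 = 49/5 minutes.
Total time = 12 + 49/5 = 109/5 minutes.

109/5 minutes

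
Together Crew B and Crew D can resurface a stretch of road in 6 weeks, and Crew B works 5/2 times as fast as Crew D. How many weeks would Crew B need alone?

Let Crew D's rate be r; then Crew B's rate is (5/2)r, so together (5/2 + 1)r = (7/2)r = 1/6.
Thus r = 1/21 per week.
Crew D alone: 21 weeks; Crew B alone: 42/5 weeks.

42/5 weeks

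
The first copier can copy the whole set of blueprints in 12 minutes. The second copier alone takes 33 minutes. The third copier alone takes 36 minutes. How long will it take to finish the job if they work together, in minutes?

Combined rate: 1/12 + 1/33 + 1/36 = (33 + 12 + 11)/396 = 56/396 = 14/99 per minute.
Time = 1 ÷ (14/99) = 99/14 minutes.

99/14 minutes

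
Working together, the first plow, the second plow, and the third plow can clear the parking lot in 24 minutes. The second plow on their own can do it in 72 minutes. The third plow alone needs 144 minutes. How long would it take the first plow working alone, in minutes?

48 minutes

Combined rate is 1/24 per minute.
Known contribution: 1/72 + 1/144 = (2 + 1)/144 = 3/144 = 1/48 per minute.
So the first plow's rate is 1/24 − 1/48 = 1/48, meaning 48 minutes alone.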